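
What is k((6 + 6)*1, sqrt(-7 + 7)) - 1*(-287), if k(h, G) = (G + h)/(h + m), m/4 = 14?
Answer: 4882/17 ≈ 287.18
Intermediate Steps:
m = 56 (m = 4*14 = 56)
k(h, G) = (G + h)/(56 + h) (k(h, G) = (G + h)/(h + 56) = (G + h)/(56 + h))
k((6 + 6)*1, sqrt(-7 + 7)) - 1*(-287) = (sqrt(-7 + 7) + (6 + 6)*1)/(56 + (6 + 6)*1) - 1*(-287) = (sqrt(0) + 12*1)/(56 + 12*1) + 287 = (0 + 12)/(56 + 12) + 287 = 12/68 + 287 = (1/68)*12 + 287 = 3/17 + 287 = 4882/17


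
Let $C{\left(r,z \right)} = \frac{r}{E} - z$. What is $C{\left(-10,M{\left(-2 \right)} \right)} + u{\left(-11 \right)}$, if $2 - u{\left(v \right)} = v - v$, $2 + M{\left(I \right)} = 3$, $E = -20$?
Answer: $\frac{3}{2} \approx 1.5$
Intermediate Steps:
$M{\left(I \right)} = 1$ ($M{\left(I \right)} = -2 + 3 = 1$)
$u{\left(v \right)} = 2$ ($u{\left(v \right)} = 2 - \left(v - v\right) = 2 - 0 = 2 + 0 = 2$)
$C{\left(r,z \right)} = - z - \frac{r}{20}$ ($C{\left(r,z \right)} = \frac{r}{-20} - z = r \left(- \frac{1}{20}\right) - z = - \frac{r}{20} - z = - z - \frac{r}{20}$)
$C{\left(-10,M{\left(-2 \right)} \right)} + u{\left(-11 \right)} = \left(\left(-1\right) 1 - - \frac{1}{2}\right) + 2 = \left(-1 + \frac{1}{2}\right) + 2 = - \frac{1}{2} + 2 = \frac{3}{2}$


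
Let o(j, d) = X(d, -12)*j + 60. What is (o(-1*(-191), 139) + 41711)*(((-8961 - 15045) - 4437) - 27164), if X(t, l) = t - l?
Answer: -3926521484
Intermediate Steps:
o(j, d) = 60 + j*(12 + d) (o(j, d) = (d - 1*(-12))*j + 60 = (d + 12)*j + 60 = (12 + d)*j + 60 = j*(12 + d) + 60 = 60 + j*(12 + d))
(o(-1*(-191), 139) + 41711)*(((-8961 - 15045) - 4437) - 27164) = ((60 + (-1*(-191))*(12 + 139)) + 41711)*(((-8961 - 15045) - 4437) - 27164) = ((60 + 191*151) + 41711)*((-24006 - 4437) - 27164) = ((60 + 28841) + 41711)*(-28443 - 27164) = (28901 + 41711)*(-55607) = 70612*(-55607) = -3926521484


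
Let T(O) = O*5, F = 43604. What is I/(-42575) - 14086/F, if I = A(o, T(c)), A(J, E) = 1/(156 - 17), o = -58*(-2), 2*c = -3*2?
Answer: -41679967577/129022600850 ≈ -0.32304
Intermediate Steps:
c = -3 (c = (-3*2)/2 = (½)*(-6) = -3)
o = 116
T(O) = 5*O
A(J, E) = 1/139
I = 1/139 ≈ 0.0071942
I/(-42575) - 14086/F = (1/139)/(-42575) - 14086/43604 = (1/139)*(-1/42575) - 14086*1/43604 = -1/5917925 - 7043/21802 = -41679967577/129022600850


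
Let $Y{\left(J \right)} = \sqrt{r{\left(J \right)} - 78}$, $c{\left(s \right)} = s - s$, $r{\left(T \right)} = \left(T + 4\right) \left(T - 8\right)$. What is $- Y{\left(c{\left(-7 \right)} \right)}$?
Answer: $- i \sqrt{110} \approx - 10.488 i$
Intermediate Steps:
$r{\left(T \right)} = \left(-8 + T\right) \left(4 + T\right)$ ($r{\left(T \right)} = \left(4 + T\right) \left(-8 + T\right) = \left(-8 + T\right) \left(4 + T\right)$)
$c{\left(s \right)} = 0$
$Y{\left(J \right)} = \sqrt{-110 + J^{2} - 4 J}$ ($Y{\left(J \right)} = \sqrt{\left(-32 + J^{2} - 4 J\right) - 78} = \sqrt{-110 + J^{2} - 4 J}$)
$- Y{\left(c{\left(-7 \right)} \right)} = - \sqrt{-110 + 0^{2} - 0} = - \sqrt{-110 + 0 + 0} = - \sqrt{-110} = - i \sqrt{110}$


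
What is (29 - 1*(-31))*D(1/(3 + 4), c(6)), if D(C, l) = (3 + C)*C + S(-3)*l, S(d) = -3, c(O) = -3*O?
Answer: 160080/49 ≈ 3266.9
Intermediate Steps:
D(C, l) = -3*l + C*(3 + C) (D(C, l) = (3 + C)*C - 3*l = C*(3 + C) - 3*l = -3*l + C*(3 + C))
(29 - 1*(-31))*D(1/(3 + 4), c(6)) = (29 - 1*(-31))*((1/(3 + 4))**2 - (-9)*6 + 3/(3 + 4)) = (29 + 31)*((1/7)**2 - 3*(-18) + 3/7) = 60*((1/7)**2 + 54 + 3*(1/7)) = 60*(1/49 + 54 + 3/7) = 60*(2668/49) = 160080/49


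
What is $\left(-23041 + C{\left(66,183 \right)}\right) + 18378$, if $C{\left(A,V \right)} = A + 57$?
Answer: $-4540$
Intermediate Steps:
$C{\left(A,V \right)} = 57 + A$
$\left(-23041 + C{\left(66,183 \right)}\right) + 18378 = \left(-23041 + \left(57 + 66\right)\right) + 18378 = \left(-23041 + 123\right) + 18378 = -22918 + 18378 = -4540$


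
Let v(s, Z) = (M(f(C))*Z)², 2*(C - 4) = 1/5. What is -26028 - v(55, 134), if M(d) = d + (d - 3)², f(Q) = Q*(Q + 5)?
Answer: -662117595756141969/25000000 ≈ -2.6485e+10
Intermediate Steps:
C = 41/10 (C = 4 + (1/5)/2 = 4 + (1*(⅕))/2 = 4 + (½)*(⅕) = 4 + ⅒ = 41/10 ≈ 4.1000)
f(Q) = Q*(5 + Q)
M(d) = d + (-3 + d)²
v(s, Z) = 147497648709321*Z²/100000000 (v(s, Z) = ((41*(5 + 41/10)/10 + (-3 + 41*(5 + 41/10)/10)²)*Z)² = (((41/10)*(91/10) + (-3 + (41/10)*(91/10))²)*Z)² = ((3731/100 + (-3 + 3731/100)²)*Z)² = ((3731/100 + (3431/100)²)*Z)² = ((3731/100 + 11771761/10000)*Z)² = (12144861*Z/10000)² = 147497648709321*Z²/100000000)
-26028 - v(55, 134) = -26028 - 147497648709321*134²/100000000 = -26028 - 147497648709321*17956/100000000 = -26028 - 1*662116945056141969/25000000 = -26028 - 662116945056141969/25000000 = -662117595756141969/25000000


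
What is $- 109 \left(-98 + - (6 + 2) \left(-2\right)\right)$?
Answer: $8938$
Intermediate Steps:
$- 109 \left(-98 + - (6 + 2) \left(-2\right)\right) = - 109 \left(-98 + \left(-1\right) 8 \left(-2\right)\right) = - 109 \left(-98 - -16\right) = - 109 \left(-98 + 16\right) = \left(-109\right) \left(-82\right) = 8938$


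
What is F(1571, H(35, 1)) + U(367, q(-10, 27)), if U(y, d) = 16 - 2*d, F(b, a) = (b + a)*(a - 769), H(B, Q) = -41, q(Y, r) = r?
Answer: -1239338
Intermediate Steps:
F(b, a) = (-769 + a)*(a + b) (F(b, a) = (a + b)*(-769 + a) = (-769 + a)*(a + b))
F(1571, H(35, 1)) + U(367, q(-10, 27)) = ((-41)**2 - 769*(-41) - 769*1571 - 41*1571) + (16 - 2*27) = (1681 + 31529 - 1208099 - 64411) + (16 - 54) = -1239300 - 38 = -1239338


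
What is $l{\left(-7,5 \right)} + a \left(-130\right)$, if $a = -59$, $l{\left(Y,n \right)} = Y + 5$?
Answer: $7668$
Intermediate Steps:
$l{\left(Y,n \right)} = 5 + Y$
$l{\left(-7,5 \right)} + a \left(-130\right) = \left(5 - 7\right) - -7670 = -2 + 7670 = 7668$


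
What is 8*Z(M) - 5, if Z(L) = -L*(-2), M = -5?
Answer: -85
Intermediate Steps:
Z(L) = 2*L
8*Z(M) - 5 = 8*(2*(-5)) - 5 = 8*(-10) - 5 = -80 - 5 = -85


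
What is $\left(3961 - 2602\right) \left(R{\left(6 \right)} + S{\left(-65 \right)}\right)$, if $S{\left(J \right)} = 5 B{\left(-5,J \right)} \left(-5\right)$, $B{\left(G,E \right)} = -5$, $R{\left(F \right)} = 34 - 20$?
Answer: $188901$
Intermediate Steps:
$R{\left(F \right)} = 14$
$S{\left(J \right)} = 125$ ($S{\left(J \right)} = 5 \left(-5\right) \left(-5\right) = \left(-25\right) \left(-5\right) = 125$)
$\left(3961 - 2602\right) \left(R{\left(6 \right)} + S{\left(-65 \right)}\right) = \left(3961 - 2602\right) \left(14 + 125\right) = 1359 \cdot 139 = 188901$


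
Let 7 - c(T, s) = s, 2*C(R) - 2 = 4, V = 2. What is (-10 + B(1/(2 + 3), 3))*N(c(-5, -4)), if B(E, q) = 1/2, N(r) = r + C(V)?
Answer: -133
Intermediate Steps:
C(R) = 3 (C(R) = 1 + (½)*4 = 1 + 2 = 3)
c(T, s) = 7 - s
N(r) = 3 + r (N(r) = r + 3 = 3 + r)
B(E, q) = ½
(-10 + B(1/(2 + 3), 3))*N(c(-5, -4)) = (-10 + ½)*(3 + (7 - 1*(-4))) = -19*(3 + (7 + 4))/2 = -19*(3 + 11)/2 = -19/2*14 = -133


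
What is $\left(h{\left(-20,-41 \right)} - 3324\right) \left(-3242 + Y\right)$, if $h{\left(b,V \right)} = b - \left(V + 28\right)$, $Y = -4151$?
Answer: $24626083$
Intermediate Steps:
$h{\left(b,V \right)} = -28 + b - V$ ($h{\left(b,V \right)} = b - \left(28 + V\right) = -28 + b - V$)
$\left(h{\left(-20,-41 \right)} - 3324\right) \left(-3242 + Y\right) = \left(\left(-28 - 20 - -41\right) - 3324\right) \left(-3242 - 4151\right) = \left(\left(-28 - 20 + 41\right) - 3324\right) \left(-7393\right) = \left(-7 - 3324\right) \left(-7393\right) = \left(-3331\right) \left(-7393\right) = 24626083$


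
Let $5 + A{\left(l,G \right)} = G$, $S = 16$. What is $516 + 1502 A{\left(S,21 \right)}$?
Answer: $24548$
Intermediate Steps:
$A{\left(l,G \right)} = -5 + G$
$516 + 1502 A{\left(S,21 \right)} = 516 + 1502 \left(-5 + 21\right) = 516 + 1502 \cdot 16 = 516 + 24032 = 24548$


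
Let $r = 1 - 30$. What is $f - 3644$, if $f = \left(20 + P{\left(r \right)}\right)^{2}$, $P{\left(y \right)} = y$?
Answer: $-3563$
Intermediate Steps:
$r = -29$ ($r = 1 - 30 = -29$)
$f = 81$ ($f = \left(20 - 29\right)^{2} = \left(-9\right)^{2} = 81$)
$f - 3644 = 81 - 3644 = -3563$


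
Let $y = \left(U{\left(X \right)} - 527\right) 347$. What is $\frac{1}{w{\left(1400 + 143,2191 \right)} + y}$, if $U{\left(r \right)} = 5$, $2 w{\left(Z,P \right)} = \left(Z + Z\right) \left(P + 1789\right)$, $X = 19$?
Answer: $\frac{1}{5960006} \approx 1.6778 \cdot 10^{-7}$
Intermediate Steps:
$w{\left(Z,P \right)} = Z \left(1789 + P\right)$ ($w{\left(Z,P \right)} = \frac{\left(Z + Z\right) \left(P + 1789\right)}{2} = \frac{2 Z \left(1789 + P\right)}{2} = Z \left(1789 + P\right)$)
$y = -181134$ ($y = \left(5 - 527\right) 347 = \left(-522\right) 347 = -181134$)
$\frac{1}{w{\left(1400 + 143,2191 \right)} + y} = \frac{1}{\left(1400 + 143\right) \left(1789 + 2191\right) - 181134} = \frac{1}{1543 \cdot 3980 - 181134} = \frac{1}{6141140 - 181134} = \frac{1}{5960006}$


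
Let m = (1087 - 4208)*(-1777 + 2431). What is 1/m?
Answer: -1/2041134 ≈ -4.8992e-7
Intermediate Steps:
m = -2041134 (m = -3121*654 = -2041134)
1/m = 1/(-2041134) = -1/2041134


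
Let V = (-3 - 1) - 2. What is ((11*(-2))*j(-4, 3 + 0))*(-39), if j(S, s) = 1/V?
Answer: -143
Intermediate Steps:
V = -6 (V = -4 - 2 = -6)
j(S, s) = -⅙ (j(S, s) = 1/(-6) = -⅙)
((11*(-2))*j(-4, 3 + 0))*(-39) = ((11*(-2))*(-⅙))*(-39) = -22*(-⅙)*(-39) = (11/3)*(-39) = -143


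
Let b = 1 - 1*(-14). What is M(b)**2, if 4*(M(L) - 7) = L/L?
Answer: 841/16 ≈ 52.563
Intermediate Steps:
b = 15 (b = 1 + 14 = 15)
M(L) = 29/4 (M(L) = 7 + (L/L)/4 = 7 + (1/4)*1 = 7 + 1/4 = 29/4)
M(b)**2 = (29/4)**2 = 841/16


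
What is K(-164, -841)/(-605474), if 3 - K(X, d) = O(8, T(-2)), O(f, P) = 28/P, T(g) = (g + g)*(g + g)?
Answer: -5/2421896 ≈ -2.0645e-6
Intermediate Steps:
T(g) = 4*g**2 (T(g) = (2*g)*(2*g) = 4*g**2)
K(X, d) = 5/4 (K(X, d) = 3 - 28/(4*(-2)**2) = 3 - 28/(4*4) = 3 - 28/16 = 3 - 1*7/4 = 3 - 7/4 = 5/4)
K(-164, -841)/(-605474) = (5/4)/(-605474) = (5/4)*(-1/605474) = -5/2421896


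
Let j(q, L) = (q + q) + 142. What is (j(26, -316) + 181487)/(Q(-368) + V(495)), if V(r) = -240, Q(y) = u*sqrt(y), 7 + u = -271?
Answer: -2725215/1781132 + 25253659*I*sqrt(23)/3562264 ≈ -1.53 + 33.999*I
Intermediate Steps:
u = -278 (u = -7 - 271 = -278)
Q(y) = -278*sqrt(y)
j(q, L) = 142 + 2*q (j(q, L) = 2*q + 142 = 142 + 2*q)
(j(26, -316) + 181487)/(Q(-368) + V(495)) = ((142 + 2*26) + 181487)/(-1112*I*sqrt(23) - 240) = ((142 + 52) + 181487)/(-1112*I*sqrt(23) - 240) = (194 + 181487)/(-1112*I*sqrt(23) - 240) = 181681/(-240 - 1112*I*sqrt(23))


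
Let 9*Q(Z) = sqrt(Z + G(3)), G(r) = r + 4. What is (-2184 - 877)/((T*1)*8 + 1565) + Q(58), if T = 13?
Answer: -3061/1669 + sqrt(65)/9 ≈ -0.93823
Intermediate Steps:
G(r) = 4 + r
Q(Z) = sqrt(7 + Z)/9 (Q(Z) = sqrt(Z + (4 + 3))/9 = sqrt(Z + 7)/9 = sqrt(7 + Z)/9)
(-2184 - 877)/((T*1)*8 + 1565) + Q(58) = (-2184 - 877)/((13*1)*8 + 1565) + sqrt(7 + 58)/9 = -3061/(13*8 + 1565) + sqrt(65)/9 = -3061/(104 + 1565) + sqrt(65)/9 = -3061/1669 + sqrt(65)/9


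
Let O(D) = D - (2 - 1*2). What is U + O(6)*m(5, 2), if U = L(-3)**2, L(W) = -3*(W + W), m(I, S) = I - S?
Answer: 342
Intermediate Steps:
L(W) = -6*W
O(D) = D (O(D) = D - (2 - 2) = D - 1*0 = D + 0 = D)
U = 324 (U = (-6*(-3))**2 = 18**2 = 324)
U + O(6)*m(5, 2) = 324 + 6*(5 - 1*2) = 324 + 6*(5 - 2) = 324 + 6*3 = 324 + 18 = 342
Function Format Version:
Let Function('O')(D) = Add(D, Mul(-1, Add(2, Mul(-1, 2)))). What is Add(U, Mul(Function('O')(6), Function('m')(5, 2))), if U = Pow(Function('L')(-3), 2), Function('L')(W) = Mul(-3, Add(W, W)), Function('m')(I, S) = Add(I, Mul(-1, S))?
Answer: 342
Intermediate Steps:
Function('L')(W) = Mul(-6, W) (Function('L')(W) = Mul(-3, Mul(2, W)) = Mul(-6, W))
Function('O')(D) = D (Function('O')(D) = Add(D, Mul(-1, Add(2, -2))) = Add(D, Mul(-1, 0)) = Add(D, 0) = D)
U = 324 (U = Pow(Mul(-6, -3), 2) = Pow(18, 2) = 324)
Add(U, Mul(Function('O')(6), Function('m')(5, 2))) = Add(324, Mul(6, Add(5, Mul(-1, 2)))) = Add(324, Mul(6, Add(5, -2))) = Add(324, Mul(6, 3)) = Add(324, 18) = 342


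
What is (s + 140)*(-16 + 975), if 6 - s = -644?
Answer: 757610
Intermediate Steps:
s = 650 (s = 6 - 1*(-644) = 6 + 644 = 650)
(s + 140)*(-16 + 975) = (650 + 140)*(-16 + 975) = 790*959 = 757610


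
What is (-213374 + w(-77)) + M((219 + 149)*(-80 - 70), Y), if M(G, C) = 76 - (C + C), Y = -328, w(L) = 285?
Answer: -212357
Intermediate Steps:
M(G, C) = 76 - 2*C
(-213374 + w(-77)) + M((219 + 149)*(-80 - 70), Y) = (-213374 + 285) + (76 - 2*(-328)) = -213089 + (76 + 656) = -213089 + 732 = -212357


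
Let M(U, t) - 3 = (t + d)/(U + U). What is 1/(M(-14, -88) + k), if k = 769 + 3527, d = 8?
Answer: 7/30113 ≈ 0.00023246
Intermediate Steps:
M(U, t) = 3 + (8 + t)/(2*U) (M(U, t) = 3 + (t + 8)/(U + U) = 3 + (8 + t)/((2*U)) = 3 + (8 + t)*(1/(2*U)) = 3 + (8 + t)/(2*U))
k = 4296
1/(M(-14, -88) + k) = 1/((1/2)*(8 - 88 + 6*(-14))/(-14) + 4296) = 1/((1/2)*(-1/14)*(8 - 88 - 84) + 4296) = 1/((1/2)*(-1/14)*(-164) + 4296) = 1/(41/7 + 4296) = 1/(30113/7) = 7/30113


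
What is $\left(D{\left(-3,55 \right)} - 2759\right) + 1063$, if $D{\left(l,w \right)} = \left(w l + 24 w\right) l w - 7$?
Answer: $-192278$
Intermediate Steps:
$D{\left(l,w \right)} = -7 + l w \left(24 w + l w\right)$ ($D{\left(l,w \right)} = \left(l w + 24 w\right) l w - 7 = \left(24 w + l w\right) l w - 7 = l \left(24 w + l w\right) w - 7 = l w \left(24 w + l w\right) - 7 = -7 + l w \left(24 w + l w\right)$)
$\left(D{\left(-3,55 \right)} - 2759\right) + 1063 = \left(\left(-7 + \left(-3\right)^{2} \cdot 55^{2} + 24 \left(-3\right) 55^{2}\right) - 2759\right) + 1063 = \left(\left(-7 + 9 \cdot 3025 + 24 \left(-3\right) 3025\right) - 2759\right) + 1063 = \left(\left(-7 + 27225 - 217800\right) - 2759\right) + 1063 = \left(-190582 - 2759\right) + 1063 = -193341 + 1063 = -192278$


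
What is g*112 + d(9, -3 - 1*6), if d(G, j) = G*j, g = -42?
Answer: -4785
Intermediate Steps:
g*112 + d(9, -3 - 1*6) = -42*112 + 9*(-3 - 1*6) = -4704 + 9*(-3 - 6) = -4704 + 9*(-9) = -4704 - 81 = -4785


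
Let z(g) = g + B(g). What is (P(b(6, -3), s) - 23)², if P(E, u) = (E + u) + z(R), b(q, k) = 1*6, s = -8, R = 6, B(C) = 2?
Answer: 289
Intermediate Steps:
z(g) = 2 + g (z(g) = g + 2 = 2 + g)
b(q, k) = 6
P(E, u) = 8 + E + u (P(E, u) = (E + u) + (2 + 6) = (E + u) + 8 = 8 + E + u)
(P(b(6, -3), s) - 23)² = ((8 + 6 - 8) - 23)² = (6 - 23)² = (-17)² = 289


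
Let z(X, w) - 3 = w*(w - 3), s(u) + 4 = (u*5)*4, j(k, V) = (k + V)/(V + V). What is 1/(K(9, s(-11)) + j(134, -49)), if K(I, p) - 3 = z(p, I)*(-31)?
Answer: -98/172957 ≈ -0.00056661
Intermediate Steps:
j(k, V) = (V + k)/(2*V) (j(k, V) = (V + k)/((2*V)) = (V + k)*(1/(2*V)) = (V + k)/(2*V))
s(u) = -4 + 20*u (s(u) = -4 + (u*5)*4 = -4 + (5*u)*4 = -4 + 20*u)
z(X, w) = 3 + w*(-3 + w) (z(X, w) = 3 + w*(w - 3) = 3 + w*(-3 + w))
K(I, p) = -90 - 31*I² + 93*I (K(I, p) = 3 + (3 + I² - 3*I)*(-31) = 3 + (-93 - 31*I² + 93*I) = -90 - 31*I² + 93*I)
1/(K(9, s(-11)) + j(134, -49)) = 1/((-90 - 31*9² + 93*9) + (½)*(-49 + 134)/(-49)) = 1/((-90 - 31*81 + 837) + (½)*(-1/49)*85) = 1/((-90 - 2511 + 837) - 85/98) = 1/(-1764 - 85/98) = 1/(-172957/98) = -98/172957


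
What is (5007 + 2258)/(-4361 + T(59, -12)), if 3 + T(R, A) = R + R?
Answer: -7265/4246 ≈ -1.7110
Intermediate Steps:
T(R, A) = -3 + 2*R (T(R, A) = -3 + (R + R) = -3 + 2*R)
(5007 + 2258)/(-4361 + T(59, -12)) = (5007 + 2258)/(-4361 + (-3 + 2*59)) = 7265/(-4361 + (-3 + 118)) = 7265/(-4361 + 115) = 7265/(-4246) = 7265*(-1/4246) = -7265/4246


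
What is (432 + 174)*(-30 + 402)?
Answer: 225432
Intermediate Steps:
(432 + 174)*(-30 + 402) = 606*372 = 225432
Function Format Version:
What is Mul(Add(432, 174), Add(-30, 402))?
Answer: 225432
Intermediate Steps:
Mul(Add(432, 174), Add(-30, 402)) = Mul(606, 372) = 225432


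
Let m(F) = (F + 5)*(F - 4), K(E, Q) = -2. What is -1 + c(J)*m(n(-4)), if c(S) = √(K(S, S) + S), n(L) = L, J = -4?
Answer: -1 - 8*I*√6 ≈ -1.0 - 19.596*I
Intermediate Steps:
c(S) = √(-2 + S)
m(F) = (-4 + F)*(5 + F) (m(F) = (5 + F)*(-4 + F) = (-4 + F)*(5 + F))
-1 + c(J)*m(n(-4)) = -1 + √(-2 - 4)*(-20 - 4 + (-4)²) = -1 + √(-6)*(-20 - 4 + 16) = -1 + (I*√6)*(-8) = -1 - 8*I*√6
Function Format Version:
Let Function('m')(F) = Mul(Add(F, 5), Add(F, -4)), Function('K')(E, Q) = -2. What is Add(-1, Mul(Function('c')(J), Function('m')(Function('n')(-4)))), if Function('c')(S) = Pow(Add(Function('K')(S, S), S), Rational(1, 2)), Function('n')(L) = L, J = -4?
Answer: Add(-1, Mul(-8, I, Pow(6, Rational(1, 2)))) ≈ Add(-1.0000, Mul(-19.596, I))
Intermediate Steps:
Function('c')(S) = Pow(Add(-2, S), Rational(1, 2))
Function('m')(F) = Mul(Add(-4, F), Add(5, F)) (Function('m')(F) = Mul(Add(5, F), Add(-4, F)) = Mul(Add(-4, F), Add(5, F)))
Add(-1, Mul(Function('c')(J), Function('m')(Function('n')(-4)))) = Add(-1, Mul(Pow(Add(-2, -4), Rational(1, 2)), Add(-20, -4, Pow(-4, 2)))) = Add(-1, Mul(Pow(-6, Rational(1, 2)), Add(-20, -4, 16))) = Add(-1, Mul(Mul(I, Pow(6, Rational(1, 2))), -8)) = Add(-1, Mul(-8, I, Pow(6, Rational(1, 2))))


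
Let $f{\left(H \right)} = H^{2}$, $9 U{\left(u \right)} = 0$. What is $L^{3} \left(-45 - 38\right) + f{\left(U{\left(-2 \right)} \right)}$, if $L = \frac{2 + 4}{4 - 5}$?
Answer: $17928$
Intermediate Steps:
$U{\left(u \right)} = 0$ ($U{\left(u \right)} = \frac{1}{9} \cdot 0 = 0$)
$L = -6$ ($L = \frac{6}{-1} = 6 \left(-1\right) = -6$)
$L^{3} \left(-45 - 38\right) + f{\left(U{\left(-2 \right)} \right)} = \left(-6\right)^{3} \left(-45 - 38\right) + 0^{2} = \left(-216\right) \left(-83\right) + 0 = 17928 + 0 = 17928$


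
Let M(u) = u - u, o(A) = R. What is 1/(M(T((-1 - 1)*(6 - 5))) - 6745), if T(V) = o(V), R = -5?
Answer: -1/6745 ≈ -0.00014826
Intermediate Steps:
o(A) = -5
T(V) = -5
M(u) = 0
1/(M(T((-1 - 1)*(6 - 5))) - 6745) = 1/(0 - 6745) = 1/(-6745) = -1/6745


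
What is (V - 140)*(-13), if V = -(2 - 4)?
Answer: 1794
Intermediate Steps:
V = 2 (V = -1*(-2) = 2)
(V - 140)*(-13) = (2 - 140)*(-13) = -138*(-13) = 1794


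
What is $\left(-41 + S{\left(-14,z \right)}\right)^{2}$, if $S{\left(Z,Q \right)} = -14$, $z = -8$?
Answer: $3025$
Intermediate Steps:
$\left(-41 + S{\left(-14,z \right)}\right)^{2} = \left(-41 - 14\right)^{2} = \left(-55\right)^{2} = 3025$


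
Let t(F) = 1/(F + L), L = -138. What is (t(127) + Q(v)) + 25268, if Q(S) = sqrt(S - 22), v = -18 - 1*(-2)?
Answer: 277947/11 + I*sqrt(38) ≈ 25268.0 + 6.1644*I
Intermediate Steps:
v = -16 (v = -18 + 2 = -16)
Q(S) = sqrt(-22 + S)
t(F) = 1/(-138 + F) (t(F) = 1/(F - 138) = 1/(-138 + F))
(t(127) + Q(v)) + 25268 = (1/(-138 + 127) + sqrt(-22 - 16)) + 25268 = (1/(-11) + sqrt(-38)) + 25268 = (-1/11 + I*sqrt(38)) + 25268 = 277947/11 + I*sqrt(38)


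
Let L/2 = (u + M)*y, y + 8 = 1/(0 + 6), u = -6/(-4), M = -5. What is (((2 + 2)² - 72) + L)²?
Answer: 49/36 ≈ 1.3611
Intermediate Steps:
u = 3/2 (u = -6*(-¼) = 3/2 ≈ 1.5000)
y = -47/6 (y = -8 + 1/(0 + 6) = -8 + 1/6 = -8 + ⅙ = -47/6 ≈ -7.8333)
L = 329/6 (L = 2*((3/2 - 5)*(-47/6)) = 2*(-7/2*(-47/6)) = 2*(329/12) = 329/6 ≈ 54.833)
(((2 + 2)² - 72) + L)² = (((2 + 2)² - 72) + 329/6)² = ((4² - 72) + 329/6)² = ((16 - 72) + 329/6)² = (-56 + 329/6)² = (-7/6)² = 49/36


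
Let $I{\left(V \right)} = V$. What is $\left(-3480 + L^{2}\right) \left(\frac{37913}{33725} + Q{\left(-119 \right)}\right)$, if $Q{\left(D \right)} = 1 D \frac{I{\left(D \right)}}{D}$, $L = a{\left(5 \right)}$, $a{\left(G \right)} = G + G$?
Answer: $\frac{2687344712}{6745} \approx 3.9842 \cdot 10^{5}$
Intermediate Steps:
$a{\left(G \right)} = 2 G$
$L = 10$ ($L = 2 \cdot 5 = 10$)
$Q{\left(D \right)} = D$ ($Q{\left(D \right)} = 1 D \frac{D}{D} = D 1 = D$)
$\left(-3480 + L^{2}\right) \left(\frac{37913}{33725} + Q{\left(-119 \right)}\right) = \left(-3480 + 10^{2}\right) \left(\frac{37913}{33725} - 119\right) = \left(-3480 + 100\right) \left(37913 \cdot \frac{1}{33725} - 119\right) = - 3380 \left(\frac{37913}{33725} - 119\right) = \left(-3380\right) \left(- \frac{3975362}{33725}\right) = \frac{2687344712}{6745}$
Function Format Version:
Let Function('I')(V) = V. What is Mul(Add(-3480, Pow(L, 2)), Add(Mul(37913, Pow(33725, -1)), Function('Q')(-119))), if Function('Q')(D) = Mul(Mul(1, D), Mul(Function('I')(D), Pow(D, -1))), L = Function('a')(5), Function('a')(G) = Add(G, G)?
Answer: Rational(2687344712, 6745) ≈ 3.9842e+5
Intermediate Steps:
Function('a')(G) = Mul(2, G)
L = 10 (L = Mul(2, 5) = 10)
Function('Q')(D) = D (Function('Q')(D) = Mul(Mul(1, D), Mul(D, Pow(D, -1))) = Mul(D, 1) = D)
Mul(Add(-3480, Pow(L, 2)), Add(Mul(37913, Pow(33725, -1)), Function('Q')(-119))) = Mul(Add(-3480, Pow(10, 2)), Add(Mul(37913, Pow(33725, -1)), -119)) = Mul(Add(-3480, 100), Add(Mul(37913, Rational(1, 33725)), -119)) = Mul(-3380, Add(Rational(37913, 33725), -119)) = Mul(-3380, Rational(-3975362, 33725)) = Rational(2687344712, 6745)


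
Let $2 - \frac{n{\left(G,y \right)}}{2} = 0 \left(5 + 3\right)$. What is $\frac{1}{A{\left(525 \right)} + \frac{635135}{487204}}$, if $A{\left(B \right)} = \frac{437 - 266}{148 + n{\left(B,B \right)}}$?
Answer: $\frac{974408}{2366479} \approx 0.41175$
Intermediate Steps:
$n{\left(G,y \right)} = 4$ ($n{\left(G,y \right)} = 4 - 2 \cdot 0 \left(5 + 3\right) = 4 - 2 \cdot 0 \cdot 8 = 4 - 0 = 4 + 0 = 4$)
$A{\left(B \right)} = \frac{9}{8}$ ($A{\left(B \right)} = \frac{437 - 266}{148 + 4} = \frac{171}{152} = 171 \cdot \frac{1}{152} = \frac{9}{8}$)
$\frac{1}{A{\left(525 \right)} + \frac{635135}{487204}} = \frac{1}{\frac{9}{8} + \frac{635135}{487204}} = \frac{1}{\frac{2366479}{974408}} = \frac{974408}{2366479}$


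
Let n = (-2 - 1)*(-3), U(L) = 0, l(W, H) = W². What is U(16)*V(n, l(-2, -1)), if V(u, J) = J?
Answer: 0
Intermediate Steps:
n = 9 (n = -3*(-3) = 9)
U(16)*V(n, l(-2, -1)) = 0*(-2)² = 0*4 = 0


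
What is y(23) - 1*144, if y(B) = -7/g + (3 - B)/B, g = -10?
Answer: -33159/230 ≈ -144.17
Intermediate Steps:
y(B) = 7/10 + (3 - B)/B (y(B) = -7/(-10) + (3 - B)/B = -7*(-⅒) + (3 - B)/B = 7/10 + (3 - B)/B)
y(23) - 1*144 = (-3/10 + 3/23) - 1*144 = (-3/10 + 3*(1/23)) - 144 = (-3/10 + 3/23) - 144 = -39/230 - 144 = -33159/230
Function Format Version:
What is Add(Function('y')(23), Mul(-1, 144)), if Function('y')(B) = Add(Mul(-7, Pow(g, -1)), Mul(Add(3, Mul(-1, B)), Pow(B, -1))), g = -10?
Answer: Rational(-33159, 230) ≈ -144.17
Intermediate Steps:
Function('y')(B) = Add(Rational(7, 10), Mul(Pow(B, -1), Add(3, Mul(-1, B)))) (Function('y')(B) = Add(Mul(-7, Pow(-10, -1)), Mul(Add(3, Mul(-1, B)), Pow(B, -1))) = Add(Mul(-7, Rational(-1, 10)), Mul(Pow(B, -1), Add(3, Mul(-1, B)))) = Add(Rational(7, 10), Mul(Pow(B, -1), Add(3, Mul(-1, B)))))
Add(Function('y')(23), Mul(-1, 144)) = Add(Add(Rational(-3, 10), Mul(3, Pow(23, -1))), Mul(-1, 144)) = Add(Add(Rational(-3, 10), Mul(3, Rational(1, 23))), -144) = Add(Add(Rational(-3, 10), Rational(3, 23)), -144) = Add(Rational(-39, 230), -144) = Rational(-33159, 230)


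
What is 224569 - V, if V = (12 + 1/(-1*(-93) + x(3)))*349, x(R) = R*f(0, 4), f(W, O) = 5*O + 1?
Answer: 34379087/156 ≈ 2.2038e+5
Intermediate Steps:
f(W, O) = 1 + 5*O
x(R) = 21*R (x(R) = R*(1 + 5*4) = R*(1 + 20) = R*21 = 21*R)
V = 653677/156 (V = (12 + 1/(-1*(-93) + 21*3))*349 = (12 + 1/(93 + 63))*349 = (12 + 1/156)*349 = (1873/156)*349 = 653677/156 ≈ 4190.2)
224569 - V = 224569 - 1*653677/156 = 224569 - 653677/156 = 34379087/156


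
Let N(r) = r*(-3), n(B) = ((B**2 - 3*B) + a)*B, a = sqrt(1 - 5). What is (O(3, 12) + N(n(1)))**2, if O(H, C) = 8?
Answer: 160 - 168*I ≈ 160.0 - 168.0*I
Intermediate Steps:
a = 2*I (a = sqrt(-4) = 2*I ≈ 2.0*I)
n(B) = B*(B**2 - 3*B + 2*I) (n(B) = ((B**2 - 3*B) + 2*I)*B = (B**2 - 3*B + 2*I)*B = B*(B**2 - 3*B + 2*I))
N(r) = -3*r
(O(3, 12) + N(n(1)))**2 = (8 - 3*(1**2 - 3*1 + 2*I))**2 = (8 - 3*(1 - 3 + 2*I))**2 = (8 - 3*(-2 + 2*I))**2 = (8 + (6 - 6*I))**2 = (14 - 6*I)**2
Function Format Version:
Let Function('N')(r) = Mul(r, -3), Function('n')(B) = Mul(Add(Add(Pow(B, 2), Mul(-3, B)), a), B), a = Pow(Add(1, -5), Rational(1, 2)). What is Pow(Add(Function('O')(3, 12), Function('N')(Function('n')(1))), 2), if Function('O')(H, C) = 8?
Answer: Add(160, Mul(-168, I)) ≈ Add(160.00, Mul(-168.00, I))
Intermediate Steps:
a = Mul(2, I) (a = Pow(-4, Rational(1, 2)) = Mul(2, I) ≈ Mul(2.0000, I))
Function('n')(B) = Mul(B, Add(Pow(B, 2), Mul(-3, B), Mul(2, I))) (Function('n')(B) = Mul(Add(Add(Pow(B, 2), Mul(-3, B)), Mul(2, I)), B) = Mul(Add(Pow(B, 2), Mul(-3, B), Mul(2, I)), B) = Mul(B, Add(Pow(B, 2), Mul(-3, B), Mul(2, I))))
Function('N')(r) = Mul(-3, r)
Pow(Add(Function('O')(3, 12), Function('N')(Function('n')(1))), 2) = Pow(Add(8, Mul(-3, Mul(1, Add(Pow(1, 2), Mul(-3, 1), Mul(2, I))))), 2) = Pow(Add(8, Mul(-3, Mul(1, Add(1, -3, Mul(2, I))))), 2) = Pow(Add(8, Mul(-3, Mul(1, Add(-2, Mul(2, I))))), 2) = Pow(Add(8, Mul(-3, Add(-2, Mul(2, I)))), 2) = Pow(Add(8, Add(6, Mul(-6, I))), 2) = Pow(Add(14, Mul(-6, I)), 2)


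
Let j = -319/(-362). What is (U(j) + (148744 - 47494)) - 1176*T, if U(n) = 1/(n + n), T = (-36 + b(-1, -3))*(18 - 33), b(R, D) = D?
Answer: -187160309/319 ≈ -5.8671e+5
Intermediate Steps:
j = 319/362 (j = -319*(-1/362) = 319/362 ≈ 0.88122)
T = 585 (T = (-36 - 3)*(18 - 33) = -39*(-15) = 585)
U(n) = 1/(2*n)
(U(j) + (148744 - 47494)) - 1176*T = (1/(2*(319/362)) + (148744 - 47494)) - 1176*585 = ((½)*(362/319) + 101250) - 687960 = (181/319 + 101250) - 687960 = 32298931/319 - 687960 = -187160309/319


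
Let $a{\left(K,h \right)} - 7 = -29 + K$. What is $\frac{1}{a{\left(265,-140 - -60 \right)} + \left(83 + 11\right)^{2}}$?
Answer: $\frac{1}{9079} \approx 0.00011014$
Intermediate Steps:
$a{\left(K,h \right)} = -22 + K$ ($a{\left(K,h \right)} = 7 + \left(-29 + K\right) = -22 + K$)
$\frac{1}{a{\left(265,-140 - -60 \right)} + \left(83 + 11\right)^{2}} = \frac{1}{\left(-22 + 265\right) + \left(83 + 11\right)^{2}} = \frac{1}{243 + 94^{2}} = \frac{1}{243 + 8836} = \frac{1}{9079}$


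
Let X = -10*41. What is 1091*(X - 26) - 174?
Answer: -475850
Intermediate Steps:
X = -410
1091*(X - 26) - 174 = 1091*(-410 - 26) - 174 = 1091*(-436) - 174 = -475676 - 174 = -475850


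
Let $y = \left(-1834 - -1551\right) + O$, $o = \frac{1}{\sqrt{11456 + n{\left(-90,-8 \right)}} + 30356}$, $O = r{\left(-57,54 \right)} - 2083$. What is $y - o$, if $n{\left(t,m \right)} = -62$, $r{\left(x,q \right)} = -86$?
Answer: $- \frac{1129728784470}{460737671} + \frac{3 \sqrt{1266}}{921475342} \approx -2452.0$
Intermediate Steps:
$O = -2169$ ($O = -86 - 2083 = -2169$)
$o = \frac{1}{30356 + 3 \sqrt{1266}}$ ($o = \frac{1}{\sqrt{11456 - 62} + 30356} = \frac{1}{\sqrt{11394} + 30356} = \frac{1}{3 \sqrt{1266} + 30356} = \frac{1}{30356 + 3 \sqrt{1266}} \approx 3.2827 \cdot 10^{-5}$)
$y = -2452$ ($y = \left(-1834 - -1551\right) - 2169 = \left(-1834 + 1551\right) - 2169 = -283 - 2169 = -2452$)
$y - o = -2452 - \left(\frac{15178}{460737671} - \frac{3 \sqrt{1266}}{921475342}\right) = - \frac{1129728784470}{460737671} + \frac{3 \sqrt{1266}}{921475342}$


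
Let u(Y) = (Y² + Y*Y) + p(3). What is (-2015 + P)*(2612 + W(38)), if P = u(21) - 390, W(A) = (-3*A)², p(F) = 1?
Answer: -23755376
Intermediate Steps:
u(Y) = 1 + 2*Y² (u(Y) = (Y² + Y*Y) + 1 = (Y² + Y²) + 1 = 2*Y² + 1 = 1 + 2*Y²)
W(A) = 9*A²
P = 493 (P = (1 + 2*21²) - 390 = (1 + 2*441) - 390 = (1 + 882) - 390 = 883 - 390 = 493)
(-2015 + P)*(2612 + W(38)) = (-2015 + 493)*(2612 + 9*38²) = -1522*(2612 + 9*1444) = -1522*(2612 + 12996) = -1522*15608 = -23755376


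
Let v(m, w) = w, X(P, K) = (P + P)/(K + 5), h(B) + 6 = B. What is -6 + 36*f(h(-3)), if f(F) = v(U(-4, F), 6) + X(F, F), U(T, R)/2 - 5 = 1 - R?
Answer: 372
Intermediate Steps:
h(B) = -6 + B
U(T, R) = 12 - 2*R (U(T, R) = 10 + 2*(1 - R) = 10 + (2 - 2*R) = 12 - 2*R)
X(P, K) = 2*P/(5 + K) (X(P, K) = (2*P)/(5 + K) = 2*P/(5 + K))
f(F) = 6 + 2*F/(5 + F)
-6 + 36*f(h(-3)) = -6 + 36*(2*(15 + 4*(-6 - 3))/(5 + (-6 - 3))) = -6 + 36*(2*(15 + 4*(-9))/(5 - 9)) = -6 + 36*(2*(15 - 36)/(-4)) = -6 + 36*(2*(-1/4)*(-21)) = -6 + 36*(21/2) = -6 + 378 = 372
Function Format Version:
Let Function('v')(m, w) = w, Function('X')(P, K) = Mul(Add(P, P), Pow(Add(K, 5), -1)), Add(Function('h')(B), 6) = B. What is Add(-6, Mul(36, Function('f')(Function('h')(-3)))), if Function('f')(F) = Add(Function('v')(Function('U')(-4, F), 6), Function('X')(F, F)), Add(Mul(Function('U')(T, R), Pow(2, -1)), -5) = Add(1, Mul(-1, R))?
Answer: 372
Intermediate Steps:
Function('h')(B) = Add(-6, B)
Function('U')(T, R) = Add(12, Mul(-2, R)) (Function('U')(T, R) = Add(10, Mul(2, Add(1, Mul(-1, R)))) = Add(10, Add(2, Mul(-2, R))) = Add(12, Mul(-2, R)))
Function('X')(P, K) = Mul(2, P, Pow(Add(5, K), -1)) (Function('X')(P, K) = Mul(Mul(2, P), Pow(Add(5, K), -1)) = Mul(2, P, Pow(Add(5, K), -1)))
Function('f')(F) = Add(6, Mul(2, F, Pow(Add(5, F), -1)))
Add(-6, Mul(36, Function('f')(Function('h')(-3)))) = Add(-6, Mul(36, Mul(2, Pow(Add(5, Add(-6, -3)), -1), Add(15, Mul(4, Add(-6, -3)))))) = Add(-6, Mul(36, Mul(2, Pow(Add(5, -9), -1), Add(15, Mul(4, -9))))) = Add(-6, Mul(36, Mul(2, Pow(-4, -1), Add(15, -36)))) = Add(-6, Mul(36, Mul(2, Rational(-1, 4), -21))) = Add(-6, Mul(36, Rational(21, 2))) = Add(-6, 378) = 372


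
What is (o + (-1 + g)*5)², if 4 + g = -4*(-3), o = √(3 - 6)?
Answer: (35 + I*√3)² ≈ 1222.0 + 121.24*I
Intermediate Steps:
o = I*√3 (o = √(-3) = I*√3 ≈ 1.732*I)
g = 8 (g = -4 - 4*(-3) = -4 + 12 = 8)
(o + (-1 + g)*5)² = (I*√3 + (-1 + 8)*5)² = (I*√3 + 7*5)² = (I*√3 + 35)² = (35 + I*√3)²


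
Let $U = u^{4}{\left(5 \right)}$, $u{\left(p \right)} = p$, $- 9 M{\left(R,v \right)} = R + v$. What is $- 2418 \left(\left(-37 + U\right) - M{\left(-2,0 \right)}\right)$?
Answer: $- \frac{4263740}{3} \approx -1.4212 \cdot 10^{6}$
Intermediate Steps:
$M{\left(R,v \right)} = - \frac{R}{9} - \frac{v}{9}$ ($M{\left(R,v \right)} = - \frac{R + v}{9} = - \frac{R}{9} - \frac{v}{9}$)
$U = 625$ ($U = 5^{4} = 625$)
$- 2418 \left(\left(-37 + U\right) - M{\left(-2,0 \right)}\right) = - 2418 \left(\left(-37 + 625\right) - \left(\left(- \frac{1}{9}\right) \left(-2\right) - 0\right)\right) = - 2418 \left(588 - \left(\frac{2}{9} + 0\right)\right) = - 2418 \left(588 - \frac{2}{9}\right) = \left(-2418\right) \frac{5290}{9} = - \frac{4263740}{3}$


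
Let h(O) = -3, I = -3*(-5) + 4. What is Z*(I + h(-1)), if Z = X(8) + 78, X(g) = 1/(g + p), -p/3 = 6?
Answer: 6232/5 ≈ 1246.4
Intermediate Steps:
p = -18 (p = -3*6 = -18)
I = 19 (I = 15 + 4 = 19)
X(g) = 1/(-18 + g) (X(g) = 1/(g - 18) = 1/(-18 + g))
Z = 779/10 (Z = 1/(-18 + 8) + 78 = 1/(-10) + 78 = -⅒ + 78 = 779/10 ≈ 77.900)
Z*(I + h(-1)) = 779*(19 - 3)/10 = (779/10)*16 = 6232/5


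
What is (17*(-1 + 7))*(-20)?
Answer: -2040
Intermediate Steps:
(17*(-1 + 7))*(-20) = (17*6)*(-20) = 102*(-20) = -2040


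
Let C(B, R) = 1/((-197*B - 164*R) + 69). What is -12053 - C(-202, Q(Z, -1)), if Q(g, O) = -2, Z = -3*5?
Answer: -484422124/40191 ≈ -12053.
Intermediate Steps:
Z = -15
C(B, R) = 1/(69 - 197*B - 164*R)
-12053 - C(-202, Q(Z, -1)) = -12053 - (-1)/(-69 + 164*(-2) + 197*(-202)) = -12053 - (-1)/(-69 - 328 - 39794) = -12053 - (-1)/(-40191) = -12053 - (-1)*(-1)/40191 = -12053 - 1*1/40191 = -12053 - 1/40191 = -484422124/40191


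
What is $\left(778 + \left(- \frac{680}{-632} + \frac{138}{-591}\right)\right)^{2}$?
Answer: $\frac{146921671265625}{242206969} \approx 6.066 \cdot 10^{5}$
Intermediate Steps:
$\left(778 + \left(- \frac{680}{-632} + \frac{138}{-591}\right)\right)^{2} = \left(778 + \left(\left(-680\right) \left(- \frac{1}{632}\right) + 138 \left(- \frac{1}{591}\right)\right)\right)^{2} = \left(778 + \left(\frac{85}{79} - \frac{46}{197}\right)\right)^{2} = \left(778 + \frac{13111}{15563}\right)^{2} = \left(\frac{12121125}{15563}\right)^{2} = \frac{146921671265625}{242206969}$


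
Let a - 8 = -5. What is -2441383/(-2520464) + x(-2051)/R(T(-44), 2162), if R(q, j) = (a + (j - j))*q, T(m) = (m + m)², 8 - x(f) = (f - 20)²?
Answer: -672102191341/3659713728 ≈ -183.65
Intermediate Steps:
a = 3 (a = 8 - 5 = 3)
x(f) = 8 - (-20 + f)² (x(f) = 8 - (f - 20)² = 8 - (-20 + f)²)
T(m) = 4*m² (T(m) = (2*m)² = 4*m²)
R(q, j) = 3*q (R(q, j) = (3 + (j - j))*q = (3 + 0)*q = 3*q)
-2441383/(-2520464) + x(-2051)/R(T(-44), 2162) = -2441383/(-2520464) + (8 - (-20 - 2051)²)/((3*(4*(-44)²))) = -2441383*(-1/2520464) + (8 - 1*(-2071)²)/((3*(4*1936))) = 2441383/2520464 + (8 - 1*4289041)/((3*7744)) = 2441383/2520464 + (8 - 4289041)/23232 = 2441383/2520464 - 4289033*1/23232 = 2441383/2520464 - 4289033/23232 = -672102191341/3659713728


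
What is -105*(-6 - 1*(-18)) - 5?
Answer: -1265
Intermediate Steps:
-105*(-6 - 1*(-18)) - 5 = -105*(-6 + 18) - 5 = -105*12 - 5 = -1260 - 5 = -1265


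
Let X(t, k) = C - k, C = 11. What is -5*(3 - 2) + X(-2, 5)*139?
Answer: 829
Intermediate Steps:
X(t, k) = 11 - k
-5*(3 - 2) + X(-2, 5)*139 = -5*(3 - 2) + (11 - 1*5)*139 = -5*1 + (11 - 5)*139 = -5 + 6*139 = -5 + 834 = 829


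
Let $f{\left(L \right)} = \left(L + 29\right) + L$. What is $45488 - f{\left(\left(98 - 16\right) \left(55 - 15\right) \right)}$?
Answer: $38899$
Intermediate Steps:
$f{\left(L \right)} = 29 + 2 L$ ($f{\left(L \right)} = \left(29 + L\right) + L = 29 + 2 L$)
$45488 - f{\left(\left(98 - 16\right) \left(55 - 15\right) \right)} = 45488 - \left(29 + 2 \left(98 - 16\right) \left(55 - 15\right)\right) = 45488 - \left(29 + 2 \cdot 82 \left(55 - 15\right)\right) = 45488 - \left(29 + 2 \cdot 82 \cdot 40\right) = 45488 - \left(29 + 2 \cdot 3280\right) = 45488 - \left(29 + 6560\right) = 45488 - 6589 = 38899$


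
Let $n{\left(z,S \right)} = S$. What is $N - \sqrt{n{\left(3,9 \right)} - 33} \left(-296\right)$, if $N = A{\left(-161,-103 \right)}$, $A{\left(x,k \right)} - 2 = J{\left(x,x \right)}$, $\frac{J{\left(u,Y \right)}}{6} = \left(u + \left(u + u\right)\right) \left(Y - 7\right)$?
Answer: $486866 + 592 i \sqrt{6} \approx 4.8687 \cdot 10^{5} + 1450.1 i$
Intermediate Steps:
$J{\left(u,Y \right)} = 18 u \left(-7 + Y\right)$ ($J{\left(u,Y \right)} = 6 \left(u + \left(u + u\right)\right) \left(Y - 7\right) = 6 \left(u + 2 u\right) \left(-7 + Y\right) = 6 \cdot 3 u \left(-7 + Y\right) = 18 u \left(-7 + Y\right)$)
$A{\left(x,k \right)} = 2 + 18 x \left(-7 + x\right)$
$N = 486866$ ($N = 2 + 18 \left(-161\right) \left(-7 - 161\right) = 2 + 18 \left(-161\right) \left(-168\right) = 2 + 486864 = 486866$)
$N - \sqrt{n{\left(3,9 \right)} - 33} \left(-296\right) = 486866 - \sqrt{9 - 33} \left(-296\right) = 486866 - \sqrt{-24} \left(-296\right) = 486866 - 2 i \sqrt{6} \left(-296\right) = 486866 - - 592 i \sqrt{6} = 486866 + 592 i \sqrt{6}$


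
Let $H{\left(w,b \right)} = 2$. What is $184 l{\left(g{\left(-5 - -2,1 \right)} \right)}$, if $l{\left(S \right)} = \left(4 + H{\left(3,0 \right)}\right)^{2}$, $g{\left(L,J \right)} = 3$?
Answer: $6624$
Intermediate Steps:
$l{\left(S \right)} = 36$ ($l{\left(S \right)} = \left(4 + 2\right)^{2} = 6^{2} = 36$)
$184 l{\left(g{\left(-5 - -2,1 \right)} \right)} = 184 \cdot 36 = 6624$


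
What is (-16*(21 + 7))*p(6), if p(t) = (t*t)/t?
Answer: -2688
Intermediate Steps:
p(t) = t (p(t) = t²/t = t)
(-16*(21 + 7))*p(6) = -16*(21 + 7)*6 = -16*28*6 = -448*6 = -2688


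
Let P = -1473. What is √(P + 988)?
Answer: I*√485 ≈ 22.023*I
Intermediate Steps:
√(P + 988) = √(-1473 + 988) = √(-485) = I*√485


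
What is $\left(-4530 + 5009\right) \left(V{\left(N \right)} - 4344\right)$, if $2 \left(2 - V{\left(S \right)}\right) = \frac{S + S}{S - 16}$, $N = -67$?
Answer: $- \frac{172656987}{83} \approx -2.0802 \cdot 10^{6}$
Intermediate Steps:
$V{\left(S \right)} = 2 - \frac{S}{-16 + S}$ ($V{\left(S \right)} = 2 - \frac{\left(S + S\right) \frac{1}{S - 16}}{2} = 2 - \frac{2 S \frac{1}{-16 + S}}{2} = 2 - \frac{S}{-16 + S}$)
$\left(-4530 + 5009\right) \left(V{\left(N \right)} - 4344\right) = \left(-4530 + 5009\right) \left(\frac{-32 - 67}{-16 - 67} - 4344\right) = 479 \left(\frac{1}{-83} \left(-99\right) - 4344\right) = 479 \left(\left(- \frac{1}{83}\right) \left(-99\right) - 4344\right) = 479 \left(\frac{99}{83} - 4344\right) = 479 \left(- \frac{360453}{83}\right) = - \frac{172656987}{83}$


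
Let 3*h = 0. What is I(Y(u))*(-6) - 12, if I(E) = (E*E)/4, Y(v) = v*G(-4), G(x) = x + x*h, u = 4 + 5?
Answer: -1956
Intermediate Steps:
h = 0 (h = (⅓)*0 = 0)
u = 9
G(x) = x (G(x) = x + x*0 = x + 0 = x)
Y(v) = -4*v (Y(v) = v*(-4) = -4*v)
I(E) = E²/4 (I(E) = E²*(¼) = E²/4)
I(Y(u))*(-6) - 12 = ((-4*9)²/4)*(-6) - 12 = ((¼)*(-36)²)*(-6) - 12 = ((¼)*1296)*(-6) - 12 = 324*(-6) - 12 = -1944 - 12 = -1956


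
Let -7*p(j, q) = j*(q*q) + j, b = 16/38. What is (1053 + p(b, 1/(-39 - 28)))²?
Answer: 395193330284809681/356453179369 ≈ 1.1087e+6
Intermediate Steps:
b = 8/19 (b = 16*(1/38) = 8/19 ≈ 0.42105)
p(j, q) = -j/7 - j*q²/7 (p(j, q) = -(j*(q*q) + j)/7 = -(j*q² + j)/7 = -(j + j*q²)/7 = -j/7 - j*q²/7)
(1053 + p(b, 1/(-39 - 28)))² = (1053 - ⅐*8/19*(1 + (1/(-39 - 28))²))² = (1053 - ⅐*8/19*(1 + (1/(-67))²))² = (1053 - ⅐*8/19*(1 + (-1/67)²))² = (1053 - ⅐*8/19*(1 + 1/4489))² = (1053 - ⅐*8/19*4490/4489)² = (1053 - 35920/597037)² = (628644041/597037)² = 395193330284809681/356453179369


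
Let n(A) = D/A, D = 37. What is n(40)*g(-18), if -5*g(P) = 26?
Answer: -481/100 ≈ -4.8100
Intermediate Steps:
g(P) = -26/5 (g(P) = -⅕*26 = -26/5)
n(A) = 37/A
n(40)*g(-18) = (37/40)*(-26/5) = -481/100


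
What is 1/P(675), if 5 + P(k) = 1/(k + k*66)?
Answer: -45225/226124 ≈ -0.20000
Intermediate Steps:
P(k) = -5 + 1/(67*k) (P(k) = -5 + 1/(k + k*66) = -5 + 1/(k + 66*k) = -5 + 1/(67*k))
1/P(675) = 1/(-5 + (1/67)/675) = 1/(-5 + (1/67)*(1/675)) = 1/(-5 + 1/45225) = 1/(-226124/45225) = -45225/226124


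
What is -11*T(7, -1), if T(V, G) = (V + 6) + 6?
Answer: -209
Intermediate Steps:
T(V, G) = 12 + V (T(V, G) = (6 + V) + 6 = 12 + V)
-11*T(7, -1) = -11*(12 + 7) = -11*19 = -209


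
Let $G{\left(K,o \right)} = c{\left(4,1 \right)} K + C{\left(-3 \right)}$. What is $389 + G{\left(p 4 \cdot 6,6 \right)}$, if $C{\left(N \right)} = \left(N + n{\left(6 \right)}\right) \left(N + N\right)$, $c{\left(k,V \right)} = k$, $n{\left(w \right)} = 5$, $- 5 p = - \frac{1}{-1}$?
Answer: $\frac{1789}{5} \approx 357.8$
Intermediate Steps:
$p = - \frac{1}{5}$ ($p = - \frac{\left(-1\right) \frac{1}{-1}}{5} = - \frac{\left(-1\right) \left(-1\right)}{5} = \left(- \frac{1}{5}\right) 1 = - \frac{1}{5} \approx -0.2$)
$C{\left(N \right)} = 2 N \left(5 + N\right)$ ($C{\left(N \right)} = \left(N + 5\right) \left(N + N\right) = \left(5 + N\right) 2 N = 2 N \left(5 + N\right)$)
$G{\left(K,o \right)} = -12 + 4 K$ ($G{\left(K,o \right)} = 4 K + 2 \left(-3\right) \left(5 - 3\right) = 4 K + 2 \left(-3\right) 2 = 4 K - 12 = -12 + 4 K$)
$389 + G{\left(p 4 \cdot 6,6 \right)} = 389 + \left(-12 + 4 \left(- \frac{1}{5}\right) 4 \cdot 6\right) = 389 + \left(-12 + 4 \left(\left(- \frac{4}{5}\right) 6\right)\right) = 389 + \left(-12 + 4 \left(- \frac{24}{5}\right)\right) = 389 - \frac{156}{5} = \frac{1789}{5}$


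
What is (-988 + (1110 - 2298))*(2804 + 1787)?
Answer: -9990016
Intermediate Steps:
(-988 + (1110 - 2298))*(2804 + 1787) = (-988 - 1188)*4591 = -2176*4591 = -9990016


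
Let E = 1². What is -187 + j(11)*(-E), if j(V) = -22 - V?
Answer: -154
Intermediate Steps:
E = 1
-187 + j(11)*(-E) = -187 + (-22 - 1*11)*(-1*1) = -187 + (-22 - 11)*(-1) = -187 - 33*(-1) = -187 + 33 = -154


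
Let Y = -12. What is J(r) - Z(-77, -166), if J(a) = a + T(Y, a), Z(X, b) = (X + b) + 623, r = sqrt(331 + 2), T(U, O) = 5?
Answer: -375 + 3*sqrt(37) ≈ -356.75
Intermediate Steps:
r = 3*sqrt(37) (r = sqrt(333) = 3*sqrt(37) ≈ 18.248)
Z(X, b) = 623 + X + b
J(a) = 5 + a (J(a) = a + 5 = 5 + a)
J(r) - Z(-77, -166) = (5 + 3*sqrt(37)) - (623 - 77 - 166) = (5 + 3*sqrt(37)) - 1*380 = (5 + 3*sqrt(37)) - 380 = -375 + 3*sqrt(37)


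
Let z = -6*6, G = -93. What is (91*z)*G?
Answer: 304668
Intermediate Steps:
z = -36
(91*z)*G = (91*(-36))*(-93) = -3276*(-93) = 304668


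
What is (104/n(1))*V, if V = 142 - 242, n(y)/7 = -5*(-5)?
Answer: -416/7 ≈ -59.429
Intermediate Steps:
n(y) = 175 (n(y) = 7*(-5*(-5)) = 7*25 = 175)
V = -100
(104/n(1))*V = (104/175)*(-100) = -416/7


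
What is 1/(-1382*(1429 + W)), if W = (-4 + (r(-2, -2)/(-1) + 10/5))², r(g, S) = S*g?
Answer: -1/2024630 ≈ -4.9392e-7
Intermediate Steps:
W = 36 (W = (-4 + (-2*(-2)/(-1) + 10/5))² = (-4 + (4*(-1) + 10*(⅕)))² = (-4 + (-4 + 2))² = (-4 - 2)² = (-6)² = 36)
1/(-1382*(1429 + W)) = 1/(-1382*(1429 + 36)) = 1/(-1382*1465) = 1/(-2024630) = -1/2024630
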